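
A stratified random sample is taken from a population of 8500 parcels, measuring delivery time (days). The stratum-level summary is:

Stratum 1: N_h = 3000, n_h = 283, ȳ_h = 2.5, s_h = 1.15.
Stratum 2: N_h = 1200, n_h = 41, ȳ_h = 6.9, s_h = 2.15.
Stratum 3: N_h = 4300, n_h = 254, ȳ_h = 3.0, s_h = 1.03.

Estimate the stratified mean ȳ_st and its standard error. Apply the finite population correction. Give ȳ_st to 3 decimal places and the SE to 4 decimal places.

ȳ_st ≈ 3.374, SE ≈ 0.0609

ȳ_st = Σ W_h ȳ_h = (3000·2.5 + 1200·6.9 + 4300·3.0)/8500 = 3.37412
V̂(ȳ_st) = Σ W_h² (1 − n_h/N_h) s_h²/n_h, with W_h = N_h/N and N = 8500:
  stratum 1: (3000/8500)²·(1 − 283/3000)·1.15²/283 = 0.000527208
  stratum 2: (1200/8500)²·(1 − 41/1200)·2.15²/41 = 0.0021703
  stratum 3: (4300/8500)²·(1 − 254/4300)·1.03²/254 = 0.00100577
V̂(ȳ_st) = 0.00370328
SE(ȳ_st) = √0.00370328 = 0.0608545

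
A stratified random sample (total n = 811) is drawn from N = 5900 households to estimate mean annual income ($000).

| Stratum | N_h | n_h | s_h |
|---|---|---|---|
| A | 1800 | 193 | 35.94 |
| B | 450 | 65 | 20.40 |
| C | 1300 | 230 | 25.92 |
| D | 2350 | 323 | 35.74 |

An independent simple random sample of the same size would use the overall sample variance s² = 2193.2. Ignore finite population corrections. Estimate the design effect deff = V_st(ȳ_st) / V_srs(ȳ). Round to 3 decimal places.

V̂(ȳ_st) = Σ W_h² s_h²/n_h, with W_h = N_h/N and N = 5900:
  stratum A: (1800/5900)²·35.94²/193 = 0.622931
  stratum B: (450/5900)²·20.40²/65 = 0.037245
  stratum C: (1300/5900)²·25.92²/230 = 0.141816
  stratum D: (2350/5900)²·35.74²/323 = 0.627391
V_st = 1.42938
V_srs = s²/n = 2193.2/811 = 2.70432
deff = V_st / V_srs = 1.42938/2.70432 = 0.5286

deff ≈ 0.529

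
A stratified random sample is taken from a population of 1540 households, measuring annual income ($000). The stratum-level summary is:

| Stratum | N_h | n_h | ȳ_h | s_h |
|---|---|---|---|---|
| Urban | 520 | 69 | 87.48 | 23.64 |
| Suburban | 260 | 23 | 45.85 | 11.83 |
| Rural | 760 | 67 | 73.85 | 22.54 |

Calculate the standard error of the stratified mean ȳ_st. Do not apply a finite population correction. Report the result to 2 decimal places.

SE(ȳ_st) ≈ 1.72

V̂(ȳ_st) = Σ W_h² s_h²/n_h, with W_h = N_h/N and N = 1540:
  stratum Urban: (520/1540)²·23.64²/69 = 0.923445
  stratum Suburban: (260/1540)²·11.83²/23 = 0.173439
  stratum Rural: (760/1540)²·22.54²/67 = 1.8468
V̂(ȳ_st) = 2.94368
SE(ȳ_st) = √2.94368 = 1.71572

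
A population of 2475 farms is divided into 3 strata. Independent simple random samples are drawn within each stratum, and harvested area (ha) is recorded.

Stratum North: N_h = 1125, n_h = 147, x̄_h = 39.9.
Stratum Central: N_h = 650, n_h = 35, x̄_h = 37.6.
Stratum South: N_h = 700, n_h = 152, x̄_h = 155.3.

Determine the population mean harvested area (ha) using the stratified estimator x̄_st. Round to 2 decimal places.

x̄_st ≈ 71.93

N = Σ N_h = 2475. Stratum weights W_h = N_h/N.
x̄_st = (1125·39.9 + 650·37.6 + 700·155.3) / 2475 = 71.9343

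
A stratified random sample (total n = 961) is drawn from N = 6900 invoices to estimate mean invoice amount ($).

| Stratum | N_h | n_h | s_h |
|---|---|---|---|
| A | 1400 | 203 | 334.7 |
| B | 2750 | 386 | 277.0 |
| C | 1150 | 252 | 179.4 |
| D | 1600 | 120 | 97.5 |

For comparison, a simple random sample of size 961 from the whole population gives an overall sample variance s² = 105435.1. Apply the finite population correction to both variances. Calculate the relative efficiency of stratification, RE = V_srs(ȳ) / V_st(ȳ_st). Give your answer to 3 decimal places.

RE ≈ 1.772

V̂(ȳ_st) = Σ W_h² (1 − n_h/N_h) s_h²/n_h, with W_h = N_h/N and N = 6900:
  stratum A: (1400/6900)²·(1 − 203/1400)·334.7²/203 = 19.424
  stratum B: (2750/6900)²·(1 − 386/2750)·277.0²/386 = 27.1428
  stratum C: (1150/6900)²·(1 − 252/1150)·179.4²/252 = 2.77026
  stratum D: (1600/6900)²·(1 − 120/1600)·97.5²/120 = 3.94014
V_st = 53.2772
V_srs = (1 − 961/6900)·105435.1/961 = 94.4335
Relative efficiency = V_srs / V_st = 94.4335/53.2772 = 1.7725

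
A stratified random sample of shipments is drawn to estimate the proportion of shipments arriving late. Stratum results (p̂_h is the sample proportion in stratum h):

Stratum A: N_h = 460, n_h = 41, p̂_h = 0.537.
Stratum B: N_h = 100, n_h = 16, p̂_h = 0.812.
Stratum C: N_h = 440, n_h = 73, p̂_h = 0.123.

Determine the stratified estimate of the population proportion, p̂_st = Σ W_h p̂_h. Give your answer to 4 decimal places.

p̂_st ≈ 0.3823

N = 1000; stratum weights W_h = N_h/N.
p̂_st = Σ W_h p̂_h = (460·0.537 + 100·0.812 + 440·0.123)/1000 = 0.38234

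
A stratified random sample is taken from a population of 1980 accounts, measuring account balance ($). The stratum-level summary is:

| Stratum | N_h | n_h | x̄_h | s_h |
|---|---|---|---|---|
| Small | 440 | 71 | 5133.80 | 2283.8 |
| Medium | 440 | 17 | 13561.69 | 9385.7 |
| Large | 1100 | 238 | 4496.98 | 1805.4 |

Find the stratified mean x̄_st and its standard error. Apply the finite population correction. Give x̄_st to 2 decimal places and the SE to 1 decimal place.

x̄_st = Σ W_h x̄_h = (440·5133.80 + 440·13561.69 + 1100·4496.98)/1980 = 6652.87556
V̂(x̄_st) = Σ W_h² (1 − n_h/N_h) s_h²/n_h, with W_h = N_h/N and N = 1980:
  stratum Small: (440/1980)²·(1 − 71/440)·2283.8²/71 = 3042.33
  stratum Medium: (440/1980)²·(1 − 17/440)·9385.7²/17 = 246007
  stratum Large: (1100/1980)²·(1 − 238/1100)·1805.4²/238 = 3312.37
V̂(x̄_st) = 252361
SE(x̄_st) = √252361 = 502.356

x̄_st ≈ 6652.88, SE ≈ 502.4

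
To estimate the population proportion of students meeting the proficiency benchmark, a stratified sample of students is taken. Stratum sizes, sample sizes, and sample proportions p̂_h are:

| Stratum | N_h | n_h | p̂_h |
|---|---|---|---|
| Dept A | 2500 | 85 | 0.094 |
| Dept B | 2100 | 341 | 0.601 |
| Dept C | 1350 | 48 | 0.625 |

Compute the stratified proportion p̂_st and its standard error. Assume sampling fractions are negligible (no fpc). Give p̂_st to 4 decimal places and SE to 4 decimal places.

N = 5950; stratum weights W_h = N_h/N.
p̂_st = Σ W_h p̂_h = (2500·0.094 + 2100·0.601 + 1350·0.625)/5950 = 0.39342
V̂(p̂_st) = Σ W_h² p̂_h(1−p̂_h)/(n_h−1):
  stratum Dept A: (2500/5950)²·0.094·0.906/84 = 0.000178988
  stratum Dept B: (2100/5950)²·0.601·0.399/340 = 8.78563e-05
  stratum Dept C: (1350/5950)²·0.625·0.375/47 = 0.000256713
V̂(p̂_st) = 0.000523556; SE = √V̂ = 0.0228814

p̂_st ≈ 0.3934, SE ≈ 0.0229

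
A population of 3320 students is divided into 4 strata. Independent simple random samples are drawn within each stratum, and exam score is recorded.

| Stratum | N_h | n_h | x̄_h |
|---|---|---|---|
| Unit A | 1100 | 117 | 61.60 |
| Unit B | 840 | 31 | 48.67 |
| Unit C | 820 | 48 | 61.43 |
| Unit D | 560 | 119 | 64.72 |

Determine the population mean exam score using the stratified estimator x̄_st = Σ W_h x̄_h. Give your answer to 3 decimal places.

x̄_st ≈ 58.813

N = Σ N_h = 3320. Stratum weights W_h = N_h/N.
x̄_st = (1100·61.60 + 840·48.67 + 820·61.43 + 560·64.72) / 3320 = 58.81283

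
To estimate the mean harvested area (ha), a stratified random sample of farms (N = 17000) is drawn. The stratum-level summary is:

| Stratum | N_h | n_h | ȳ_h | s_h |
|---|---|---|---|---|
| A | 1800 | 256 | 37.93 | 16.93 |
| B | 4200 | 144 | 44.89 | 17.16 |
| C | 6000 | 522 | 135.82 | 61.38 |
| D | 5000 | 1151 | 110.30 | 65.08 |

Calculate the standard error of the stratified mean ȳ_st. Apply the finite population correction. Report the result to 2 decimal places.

SE(ȳ_st) ≈ 1.09

V̂(ȳ_st) = Σ W_h² (1 − n_h/N_h) s_h²/n_h, with W_h = N_h/N and N = 17000:
  stratum A: (1800/17000)²·(1 − 256/1800)·16.93²/256 = 0.010767
  stratum B: (4200/17000)²·(1 − 144/4200)·17.16²/144 = 0.120537
  stratum C: (6000/17000)²·(1 − 522/6000)·61.38²/522 = 0.82084
  stratum D: (5000/17000)²·(1 − 1151/5000)·65.08²/1151 = 0.245042
V̂(ȳ_st) = 1.19719
SE(ȳ_st) = √1.19719 = 1.09416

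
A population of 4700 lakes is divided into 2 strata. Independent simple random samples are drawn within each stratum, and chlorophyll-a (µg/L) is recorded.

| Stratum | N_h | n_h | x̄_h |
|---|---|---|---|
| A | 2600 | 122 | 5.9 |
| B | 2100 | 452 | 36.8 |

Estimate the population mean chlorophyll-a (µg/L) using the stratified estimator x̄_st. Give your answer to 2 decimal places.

x̄_st ≈ 19.71

N = Σ N_h = 4700. Stratum weights W_h = N_h/N.
x̄_st = (2600·5.9 + 2100·36.8) / 4700 = 19.7064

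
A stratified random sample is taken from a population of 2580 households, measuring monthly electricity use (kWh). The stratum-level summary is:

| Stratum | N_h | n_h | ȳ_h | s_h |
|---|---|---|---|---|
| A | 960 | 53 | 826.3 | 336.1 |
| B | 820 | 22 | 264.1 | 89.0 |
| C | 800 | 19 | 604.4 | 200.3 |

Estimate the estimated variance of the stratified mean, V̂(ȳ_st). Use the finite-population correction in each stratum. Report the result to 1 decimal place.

V̂(ȳ_st) ≈ 512.4

V̂(ȳ_st) = Σ W_h² (1 − n_h/N_h) s_h²/n_h, with W_h = N_h/N and N = 2580:
  stratum A: (960/2580)²·(1 − 53/960)·336.1²/53 = 278.805
  stratum B: (820/2580)²·(1 − 22/820)·89.0²/22 = 35.3944
  stratum C: (800/2580)²·(1 − 19/800)·200.3²/19 = 198.203
V̂(ȳ_st) = 512.402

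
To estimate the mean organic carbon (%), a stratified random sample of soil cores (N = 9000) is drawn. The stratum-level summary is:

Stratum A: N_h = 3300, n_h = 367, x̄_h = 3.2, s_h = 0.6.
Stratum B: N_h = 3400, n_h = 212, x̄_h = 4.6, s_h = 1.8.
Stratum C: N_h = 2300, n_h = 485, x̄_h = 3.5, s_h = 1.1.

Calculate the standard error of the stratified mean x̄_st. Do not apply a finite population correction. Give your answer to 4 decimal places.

V̂(x̄_st) = Σ W_h² s_h²/n_h, with W_h = N_h/N and N = 9000:
  stratum A: (3300/9000)²·0.6²/367 = 0.00013188
  stratum B: (3400/9000)²·1.8²/212 = 0.00218113
  stratum C: (2300/9000)²·1.1²/485 = 0.000162935
V̂(x̄_st) = 0.00247595
SE(x̄_st) = √0.00247595 = 0.0497589

SE(x̄_st) ≈ 0.0498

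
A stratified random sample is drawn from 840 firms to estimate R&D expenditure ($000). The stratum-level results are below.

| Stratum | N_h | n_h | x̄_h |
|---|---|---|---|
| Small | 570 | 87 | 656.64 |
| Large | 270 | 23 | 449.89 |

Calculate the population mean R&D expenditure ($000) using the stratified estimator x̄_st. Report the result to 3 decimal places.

x̄_st ≈ 590.185

N = Σ N_h = 840. Stratum weights W_h = N_h/N.
x̄_st = (570·656.64 + 270·449.89) / 840 = 590.18464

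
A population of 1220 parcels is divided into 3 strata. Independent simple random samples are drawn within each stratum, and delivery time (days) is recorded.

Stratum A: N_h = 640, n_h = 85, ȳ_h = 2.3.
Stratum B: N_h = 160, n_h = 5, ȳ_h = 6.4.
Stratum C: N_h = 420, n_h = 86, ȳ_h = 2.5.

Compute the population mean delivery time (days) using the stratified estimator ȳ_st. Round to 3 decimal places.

ȳ_st ≈ 2.907

N = Σ N_h = 1220. Stratum weights W_h = N_h/N.
ȳ_st = (640·2.3 + 160·6.4 + 420·2.5) / 1220 = 2.90656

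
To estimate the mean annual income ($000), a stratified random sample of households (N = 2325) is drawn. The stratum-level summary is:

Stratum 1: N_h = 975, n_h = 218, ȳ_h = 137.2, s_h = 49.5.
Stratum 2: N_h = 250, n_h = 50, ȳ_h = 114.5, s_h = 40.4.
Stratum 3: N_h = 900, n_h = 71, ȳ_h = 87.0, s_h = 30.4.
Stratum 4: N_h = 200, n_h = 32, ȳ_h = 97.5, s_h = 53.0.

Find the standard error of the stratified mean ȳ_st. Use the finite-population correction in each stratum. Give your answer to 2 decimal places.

SE(ȳ_st) ≈ 2.04

V̂(ȳ_st) = Σ W_h² (1 − n_h/N_h) s_h²/n_h, with W_h = N_h/N and N = 2325:
  stratum 1: (975/2325)²·(1 − 218/975)·49.5²/218 = 1.53465
  stratum 2: (250/2325)²·(1 − 50/250)·40.4²/50 = 0.301937
  stratum 3: (900/2325)²·(1 − 71/900)·30.4²/71 = 1.79655
  stratum 4: (200/2325)²·(1 − 32/200)·53.0²/32 = 0.545626
V̂(ȳ_st) = 4.17876
SE(ȳ_st) = √4.17876 = 2.0442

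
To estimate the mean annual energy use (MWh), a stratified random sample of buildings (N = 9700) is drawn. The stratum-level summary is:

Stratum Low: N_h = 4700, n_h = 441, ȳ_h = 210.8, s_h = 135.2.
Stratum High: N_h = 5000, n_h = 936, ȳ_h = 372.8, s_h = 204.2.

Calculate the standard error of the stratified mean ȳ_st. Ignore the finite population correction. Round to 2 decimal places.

V̂(ȳ_st) = Σ W_h² s_h²/n_h, with W_h = N_h/N and N = 9700:
  stratum Low: (4700/9700)²·135.2²/441 = 9.73121
  stratum High: (5000/9700)²·204.2²/936 = 11.8367
V̂(ȳ_st) = 21.568
SE(ȳ_st) = √21.568 = 4.64413

SE(ȳ_st) ≈ 4.64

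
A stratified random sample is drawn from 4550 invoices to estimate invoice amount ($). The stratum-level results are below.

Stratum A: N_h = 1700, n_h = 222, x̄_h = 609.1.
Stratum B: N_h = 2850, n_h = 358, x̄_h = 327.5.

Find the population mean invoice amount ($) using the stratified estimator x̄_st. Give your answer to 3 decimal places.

x̄_st ≈ 432.713

N = Σ N_h = 4550. Stratum weights W_h = N_h/N.
x̄_st = (1700·609.1 + 2850·327.5) / 4550 = 432.71319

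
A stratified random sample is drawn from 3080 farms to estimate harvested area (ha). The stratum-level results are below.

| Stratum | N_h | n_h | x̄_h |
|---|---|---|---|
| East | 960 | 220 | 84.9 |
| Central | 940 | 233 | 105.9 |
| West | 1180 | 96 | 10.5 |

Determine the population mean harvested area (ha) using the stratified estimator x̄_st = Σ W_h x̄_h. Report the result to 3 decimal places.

x̄_st ≈ 62.805

N = Σ N_h = 3080. Stratum weights W_h = N_h/N.
x̄_st = (960·84.9 + 940·105.9 + 1180·10.5) / 3080 = 62.80519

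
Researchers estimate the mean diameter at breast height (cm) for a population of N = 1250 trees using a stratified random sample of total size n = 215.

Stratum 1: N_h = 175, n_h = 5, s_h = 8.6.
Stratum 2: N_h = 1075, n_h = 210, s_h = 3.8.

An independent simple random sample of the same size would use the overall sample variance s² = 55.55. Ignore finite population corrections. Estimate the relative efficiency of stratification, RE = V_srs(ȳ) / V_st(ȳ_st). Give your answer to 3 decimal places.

RE ≈ 0.758

V̂(ȳ_st) = Σ W_h² s_h²/n_h, with W_h = N_h/N and N = 1250:
  stratum 1: (175/1250)²·8.6²/5 = 0.289923
  stratum 2: (1075/1250)²·3.8²/210 = 0.0508563
V_st = 0.34078
V_srs = s²/n = 55.55/215 = 0.258372
Relative efficiency = V_srs / V_st = 0.258372/0.34078 = 0.7582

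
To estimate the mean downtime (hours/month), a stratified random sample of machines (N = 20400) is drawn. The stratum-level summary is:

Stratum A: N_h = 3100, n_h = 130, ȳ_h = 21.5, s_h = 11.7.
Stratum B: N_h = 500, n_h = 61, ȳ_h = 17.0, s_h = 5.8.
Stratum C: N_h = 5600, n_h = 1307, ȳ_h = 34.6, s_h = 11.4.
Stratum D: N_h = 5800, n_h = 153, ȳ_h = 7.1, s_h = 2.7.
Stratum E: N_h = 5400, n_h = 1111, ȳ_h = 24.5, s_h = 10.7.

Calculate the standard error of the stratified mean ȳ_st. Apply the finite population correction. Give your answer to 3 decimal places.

V̂(ȳ_st) = Σ W_h² (1 − n_h/N_h) s_h²/n_h, with W_h = N_h/N and N = 20400:
  stratum A: (3100/20400)²·(1 − 130/3100)·11.7²/130 = 0.0232963
  stratum B: (500/20400)²·(1 − 61/500)·5.8²/61 = 0.000290871
  stratum C: (5600/20400)²·(1 − 1307/5600)·11.4²/1307 = 0.00574411
  stratum D: (5800/20400)²·(1 − 153/5800)·2.7²/153 = 0.00374992
  stratum E: (5400/20400)²·(1 − 1111/5400)·10.7²/1111 = 0.00573513
V̂(ȳ_st) = 0.0388163
SE(ȳ_st) = √0.0388163 = 0.197018

SE(ȳ_st) ≈ 0.197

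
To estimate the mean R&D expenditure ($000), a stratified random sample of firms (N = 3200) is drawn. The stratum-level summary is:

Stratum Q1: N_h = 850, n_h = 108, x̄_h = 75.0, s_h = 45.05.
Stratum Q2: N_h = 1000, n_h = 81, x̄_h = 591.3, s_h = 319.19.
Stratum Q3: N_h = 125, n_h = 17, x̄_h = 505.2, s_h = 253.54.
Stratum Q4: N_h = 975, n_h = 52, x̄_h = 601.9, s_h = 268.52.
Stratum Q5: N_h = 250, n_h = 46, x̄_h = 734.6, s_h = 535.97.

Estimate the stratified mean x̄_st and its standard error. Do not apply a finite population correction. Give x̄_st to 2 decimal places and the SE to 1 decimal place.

x̄_st = Σ W_h x̄_h = (850·75.0 + 1000·591.3 + 125·505.2 + 975·601.9 + 250·734.6)/3200 = 465.21953
V̂(x̄_st) = Σ W_h² s_h²/n_h, with W_h = N_h/N and N = 3200:
  stratum Q1: (850/3200)²·45.05²/108 = 1.32588
  stratum Q2: (1000/3200)²·319.19²/81 = 122.833
  stratum Q3: (125/3200)²·253.54²/17 = 5.76984
  stratum Q4: (975/3200)²·268.52²/52 = 128.724
  stratum Q5: (250/3200)²·535.97²/46 = 38.1156
V̂(x̄_st) = 296.768
SE(x̄_st) = √296.768 = 17.227

x̄_st ≈ 465.22, SE ≈ 17.2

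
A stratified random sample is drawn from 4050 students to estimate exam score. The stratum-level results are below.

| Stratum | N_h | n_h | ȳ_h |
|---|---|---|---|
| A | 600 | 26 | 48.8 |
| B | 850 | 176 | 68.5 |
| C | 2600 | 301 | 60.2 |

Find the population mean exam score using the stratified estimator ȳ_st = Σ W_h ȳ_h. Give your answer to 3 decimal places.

ȳ_st ≈ 60.253

N = Σ N_h = 4050. Stratum weights W_h = N_h/N.
ȳ_st = (600·48.8 + 850·68.5 + 2600·60.2) / 4050 = 60.25309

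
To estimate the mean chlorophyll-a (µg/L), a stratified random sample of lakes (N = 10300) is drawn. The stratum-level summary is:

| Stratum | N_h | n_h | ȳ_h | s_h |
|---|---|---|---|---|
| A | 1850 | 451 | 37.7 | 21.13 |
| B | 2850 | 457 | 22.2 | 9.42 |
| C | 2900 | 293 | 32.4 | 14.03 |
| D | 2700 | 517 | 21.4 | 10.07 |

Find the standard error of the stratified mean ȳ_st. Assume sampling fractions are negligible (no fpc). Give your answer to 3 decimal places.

V̂(ȳ_st) = Σ W_h² s_h²/n_h, with W_h = N_h/N and N = 10300:
  stratum A: (1850/10300)²·21.13²/451 = 0.0319368
  stratum B: (2850/10300)²·9.42²/457 = 0.0148662
  stratum C: (2900/10300)²·14.03²/293 = 0.0532561
  stratum D: (2700/10300)²·10.07²/517 = 0.0134779
V̂(ȳ_st) = 0.113537
SE(ȳ_st) = √0.113537 = 0.336953

SE(ȳ_st) ≈ 0.337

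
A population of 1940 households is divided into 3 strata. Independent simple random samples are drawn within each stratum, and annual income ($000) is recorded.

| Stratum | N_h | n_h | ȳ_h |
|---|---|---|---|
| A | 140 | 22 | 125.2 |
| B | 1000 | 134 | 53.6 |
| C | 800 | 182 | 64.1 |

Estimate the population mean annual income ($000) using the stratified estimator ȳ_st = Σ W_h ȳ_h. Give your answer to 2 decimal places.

ȳ_st ≈ 63.10

N = Σ N_h = 1940. Stratum weights W_h = N_h/N.
ȳ_st = (140·125.2 + 1000·53.6 + 800·64.1) / 1940 = 63.0969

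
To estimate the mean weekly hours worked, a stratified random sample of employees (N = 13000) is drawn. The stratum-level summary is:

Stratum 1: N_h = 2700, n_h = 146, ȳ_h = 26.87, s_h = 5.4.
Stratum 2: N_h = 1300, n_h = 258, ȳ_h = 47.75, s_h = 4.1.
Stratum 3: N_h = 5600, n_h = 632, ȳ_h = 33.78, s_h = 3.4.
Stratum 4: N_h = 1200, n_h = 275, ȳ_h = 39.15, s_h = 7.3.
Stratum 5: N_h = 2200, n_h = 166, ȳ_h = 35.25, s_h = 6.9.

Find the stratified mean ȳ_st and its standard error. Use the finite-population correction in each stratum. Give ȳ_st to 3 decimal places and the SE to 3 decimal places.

ȳ_st = Σ W_h ȳ_h = (2700·26.87 + 1300·47.75 + 5600·33.78 + 1200·39.15 + 2200·35.25)/13000 = 34.48631
V̂(ȳ_st) = Σ W_h² (1 − n_h/N_h) s_h²/n_h, with W_h = N_h/N and N = 13000:
  stratum 1: (2700/13000)²·(1 − 146/2700)·5.4²/146 = 0.00814953
  stratum 2: (1300/13000)²·(1 − 258/1300)·4.1²/258 = 0.000522243
  stratum 3: (5600/13000)²·(1 − 632/5600)·3.4²/632 = 0.00301109
  stratum 4: (1200/13000)²·(1 − 275/1200)·7.3²/275 = 0.00127277
  stratum 5: (2200/13000)²·(1 − 166/2200)·6.9²/166 = 0.00759411
V̂(ȳ_st) = 0.0205497
SE(ȳ_st) = √0.0205497 = 0.143352

ȳ_st ≈ 34.486, SE ≈ 0.143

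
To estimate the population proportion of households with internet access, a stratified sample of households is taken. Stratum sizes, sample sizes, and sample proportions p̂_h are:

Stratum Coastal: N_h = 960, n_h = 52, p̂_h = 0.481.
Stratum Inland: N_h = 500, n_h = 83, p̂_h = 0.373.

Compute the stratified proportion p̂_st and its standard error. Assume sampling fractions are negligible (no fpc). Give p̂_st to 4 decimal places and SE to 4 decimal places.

N = 1460; stratum weights W_h = N_h/N.
p̂_st = Σ W_h p̂_h = (960·0.481 + 500·0.373)/1460 = 0.44401
V̂(p̂_st) = Σ W_h² p̂_h(1−p̂_h)/(n_h−1):
  stratum Coastal: (960/1460)²·0.481·0.519/51 = 0.00211631
  stratum Inland: (500/1460)²·0.373·0.627/82 = 0.000334501
V̂(p̂_st) = 0.00245081; SE = √V̂ = 0.0495056

p̂_st ≈ 0.4440, SE ≈ 0.0495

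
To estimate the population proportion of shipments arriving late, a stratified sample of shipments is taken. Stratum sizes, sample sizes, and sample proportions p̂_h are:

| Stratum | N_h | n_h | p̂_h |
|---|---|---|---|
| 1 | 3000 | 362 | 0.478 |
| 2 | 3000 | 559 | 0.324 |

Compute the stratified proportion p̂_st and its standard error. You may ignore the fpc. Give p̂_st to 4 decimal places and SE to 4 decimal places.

p̂_st ≈ 0.4010, SE ≈ 0.0165

N = 6000; stratum weights W_h = N_h/N.
p̂_st = Σ W_h p̂_h = (3000·0.478 + 3000·0.324)/6000 = 0.40100
V̂(p̂_st) = Σ W_h² p̂_h(1−p̂_h)/(n_h−1):
  stratum 1: (3000/6000)²·0.478·0.522/361 = 0.000172795
  stratum 2: (3000/6000)²·0.324·0.676/558 = 9.8129e-05
V̂(p̂_st) = 0.000270924; SE = √V̂ = 0.0164598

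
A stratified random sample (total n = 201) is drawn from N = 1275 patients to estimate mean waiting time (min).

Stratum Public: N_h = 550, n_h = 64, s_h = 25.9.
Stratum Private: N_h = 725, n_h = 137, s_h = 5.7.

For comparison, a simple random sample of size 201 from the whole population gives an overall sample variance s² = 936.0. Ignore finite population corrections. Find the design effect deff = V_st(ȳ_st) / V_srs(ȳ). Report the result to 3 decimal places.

deff ≈ 0.435

V̂(ȳ_st) = Σ W_h² s_h²/n_h, with W_h = N_h/N and N = 1275:
  stratum Public: (550/1275)²·25.9²/64 = 1.9504
  stratum Private: (725/1275)²·5.7²/137 = 0.0766805
V_st = 2.02708
V_srs = s²/n = 936.0/201 = 4.65672
deff = V_st / V_srs = 2.02708/4.65672 = 0.4353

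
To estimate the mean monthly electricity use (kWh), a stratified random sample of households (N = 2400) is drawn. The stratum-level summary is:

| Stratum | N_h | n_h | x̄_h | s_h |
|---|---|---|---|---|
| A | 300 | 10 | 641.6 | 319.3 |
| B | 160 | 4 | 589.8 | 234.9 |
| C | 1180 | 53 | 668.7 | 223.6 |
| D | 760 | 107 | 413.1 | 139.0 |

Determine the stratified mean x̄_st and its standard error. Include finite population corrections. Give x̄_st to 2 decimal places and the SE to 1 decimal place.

x̄_st = Σ W_h x̄_h = (300·641.6 + 160·589.8 + 1180·668.7 + 760·413.1)/2400 = 579.11250
V̂(x̄_st) = Σ W_h² (1 − n_h/N_h) s_h²/n_h, with W_h = N_h/N and N = 2400:
  stratum A: (300/2400)²·(1 − 10/300)·319.3²/10 = 153.991
  stratum B: (160/2400)²·(1 − 4/160)·234.9²/4 = 59.7762
  stratum C: (1180/2400)²·(1 − 53/1180)·223.6²/53 = 217.797
  stratum D: (760/2400)²·(1 − 107/760)·139.0²/107 = 15.5579
V̂(x̄_st) = 447.121
SE(x̄_st) = √447.121 = 21.1452

x̄_st ≈ 579.11, SE ≈ 21.1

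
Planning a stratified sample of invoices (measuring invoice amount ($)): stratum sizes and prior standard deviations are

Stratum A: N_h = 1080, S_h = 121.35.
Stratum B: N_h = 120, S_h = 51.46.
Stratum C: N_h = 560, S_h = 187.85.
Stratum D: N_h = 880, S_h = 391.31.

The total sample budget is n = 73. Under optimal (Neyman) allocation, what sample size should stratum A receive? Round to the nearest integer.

16

Neyman allocation: n_h = n · N_h S_h / Σ N_i S_i, with n = 73.
  stratum A: N_h·S_h = 1080·121.35 = 131058.00
  stratum B: N_h·S_h = 120·51.46 = 6175.20
  stratum C: N_h·S_h = 560·187.85 = 105196.00
  stratum D: N_h·S_h = 880·391.31 = 344352.80
Σ N_h S_h = 586782.00
n for stratum A = 73·131058.00/586782.00 = 16.305 → 16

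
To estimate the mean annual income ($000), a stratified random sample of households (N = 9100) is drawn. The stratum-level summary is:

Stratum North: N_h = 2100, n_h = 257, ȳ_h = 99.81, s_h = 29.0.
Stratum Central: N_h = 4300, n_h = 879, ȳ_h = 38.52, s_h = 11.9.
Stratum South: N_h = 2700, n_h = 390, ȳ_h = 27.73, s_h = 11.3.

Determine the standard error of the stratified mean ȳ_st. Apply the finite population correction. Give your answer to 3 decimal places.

SE(ȳ_st) ≈ 0.454

V̂(ȳ_st) = Σ W_h² (1 − n_h/N_h) s_h²/n_h, with W_h = N_h/N and N = 9100:
  stratum North: (2100/9100)²·(1 − 257/2100)·29.0²/257 = 0.152941
  stratum Central: (4300/9100)²·(1 − 879/4300)·11.9²/879 = 0.0286183
  stratum South: (2700/9100)²·(1 − 390/2700)·11.3²/390 = 0.0246596
V̂(ȳ_st) = 0.206219
SE(ȳ_st) = √0.206219 = 0.454114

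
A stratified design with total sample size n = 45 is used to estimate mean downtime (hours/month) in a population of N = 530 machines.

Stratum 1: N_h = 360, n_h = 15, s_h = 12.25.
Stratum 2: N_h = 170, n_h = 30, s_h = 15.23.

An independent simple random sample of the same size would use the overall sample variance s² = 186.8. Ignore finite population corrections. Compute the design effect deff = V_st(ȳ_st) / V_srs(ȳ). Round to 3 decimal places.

deff ≈ 1.304

V̂(ȳ_st) = Σ W_h² s_h²/n_h, with W_h = N_h/N and N = 530:
  stratum 1: (360/530)²·12.25²/15 = 4.61566
  stratum 2: (170/530)²·15.23²/30 = 0.795472
V_st = 5.41114
V_srs = s²/n = 186.8/45 = 4.15111
deff = V_st / V_srs = 5.41114/4.15111 = 1.3035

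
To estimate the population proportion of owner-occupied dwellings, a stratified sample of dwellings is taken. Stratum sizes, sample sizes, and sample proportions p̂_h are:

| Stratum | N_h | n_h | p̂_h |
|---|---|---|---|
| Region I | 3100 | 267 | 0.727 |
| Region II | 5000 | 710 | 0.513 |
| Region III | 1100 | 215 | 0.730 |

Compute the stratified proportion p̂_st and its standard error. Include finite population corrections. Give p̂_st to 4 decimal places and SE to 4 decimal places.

N = 9200; stratum weights W_h = N_h/N.
p̂_st = Σ W_h p̂_h = (3100·0.727 + 5000·0.513 + 1100·0.730)/9200 = 0.61105
V̂(p̂_st) = Σ W_h² (1 − n_h/N_h) p̂_h(1−p̂_h)/(n_h−1):
  stratum Region I: (3100/9200)²·(1 − 267/3100)·0.727·0.273/266 = 7.74191e-05
  stratum Region II: (5000/9200)²·(1 − 710/5000)·0.513·0.487/709 = 8.93001e-05
  stratum Region III: (1100/9200)²·(1 − 215/1100)·0.730·0.270/214 = 1.05933e-05
V̂(p̂_st) = 0.000177312; SE = √V̂ = 0.0133159

p̂_st ≈ 0.6111, SE ≈ 0.0133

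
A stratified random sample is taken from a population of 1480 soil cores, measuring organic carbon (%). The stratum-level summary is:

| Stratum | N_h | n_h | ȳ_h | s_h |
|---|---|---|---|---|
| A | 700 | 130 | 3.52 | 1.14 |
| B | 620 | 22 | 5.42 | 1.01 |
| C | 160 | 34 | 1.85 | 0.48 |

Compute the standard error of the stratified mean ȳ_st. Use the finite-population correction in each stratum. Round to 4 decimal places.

SE(ȳ_st) ≈ 0.0987

V̂(ȳ_st) = Σ W_h² (1 − n_h/N_h) s_h²/n_h, with W_h = N_h/N and N = 1480:
  stratum A: (700/1480)²·(1 − 130/700)·1.14²/130 = 0.00182102
  stratum B: (620/1480)²·(1 − 22/620)·1.01²/22 = 0.00784855
  stratum C: (160/1480)²·(1 − 34/160)·0.48²/34 = 6.23693e-05
V̂(ȳ_st) = 0.00973195
SE(ȳ_st) = √0.00973195 = 0.0986506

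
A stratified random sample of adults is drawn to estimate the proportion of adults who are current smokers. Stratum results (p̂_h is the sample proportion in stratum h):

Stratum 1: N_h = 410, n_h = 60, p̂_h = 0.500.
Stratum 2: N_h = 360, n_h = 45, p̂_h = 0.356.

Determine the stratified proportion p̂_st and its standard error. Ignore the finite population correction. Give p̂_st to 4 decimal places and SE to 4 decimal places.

N = 770; stratum weights W_h = N_h/N.
p̂_st = Σ W_h p̂_h = (410·0.500 + 360·0.356)/770 = 0.43268
V̂(p̂_st) = Σ W_h² p̂_h(1−p̂_h)/(n_h−1):
  stratum 1: (410/770)²·0.500·0.500/59 = 0.00120136
  stratum 2: (360/770)²·0.356·0.644/44 = 0.00113896
V̂(p̂_st) = 0.00234032; SE = √V̂ = 0.0483768

p̂_st ≈ 0.4327, SE ≈ 0.0484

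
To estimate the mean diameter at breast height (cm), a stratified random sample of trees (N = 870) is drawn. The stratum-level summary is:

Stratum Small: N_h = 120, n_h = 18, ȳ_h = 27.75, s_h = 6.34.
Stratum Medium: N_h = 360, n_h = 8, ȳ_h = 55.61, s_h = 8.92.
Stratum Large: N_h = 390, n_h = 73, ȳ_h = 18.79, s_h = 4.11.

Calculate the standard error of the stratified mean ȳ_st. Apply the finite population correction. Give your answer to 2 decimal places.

V̂(ȳ_st) = Σ W_h² (1 − n_h/N_h) s_h²/n_h, with W_h = N_h/N and N = 870:
  stratum Small: (120/870)²·(1 − 18/120)·6.34²/18 = 0.0361118
  stratum Medium: (360/870)²·(1 − 8/360)·8.92²/8 = 1.66512
  stratum Large: (390/870)²·(1 − 73/390)·4.11²/73 = 0.037796
V̂(ȳ_st) = 1.73903
SE(ȳ_st) = √1.73903 = 1.31872

SE(ȳ_st) ≈ 1.32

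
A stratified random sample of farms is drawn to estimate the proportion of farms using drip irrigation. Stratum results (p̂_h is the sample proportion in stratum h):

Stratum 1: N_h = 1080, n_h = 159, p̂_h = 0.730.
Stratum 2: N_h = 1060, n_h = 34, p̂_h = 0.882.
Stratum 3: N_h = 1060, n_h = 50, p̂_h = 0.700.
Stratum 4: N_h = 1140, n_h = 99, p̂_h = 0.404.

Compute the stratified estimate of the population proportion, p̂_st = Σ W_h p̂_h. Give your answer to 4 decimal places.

p̂_st ≈ 0.6742

N = 4340; stratum weights W_h = N_h/N.
p̂_st = Σ W_h p̂_h = (1080·0.730 + 1060·0.882 + 1060·0.700 + 1140·0.404)/4340 = 0.67417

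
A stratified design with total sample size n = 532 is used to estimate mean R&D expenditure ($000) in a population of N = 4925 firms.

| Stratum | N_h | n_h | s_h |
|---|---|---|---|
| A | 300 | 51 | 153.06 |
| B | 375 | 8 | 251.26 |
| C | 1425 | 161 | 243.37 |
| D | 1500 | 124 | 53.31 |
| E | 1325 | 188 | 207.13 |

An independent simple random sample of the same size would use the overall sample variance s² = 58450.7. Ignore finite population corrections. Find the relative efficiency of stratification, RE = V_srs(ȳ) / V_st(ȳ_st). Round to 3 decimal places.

V̂(ȳ_st) = Σ W_h² s_h²/n_h, with W_h = N_h/N and N = 4925:
  stratum A: (300/4925)²·153.06²/51 = 1.70445
  stratum B: (375/4925)²·251.26²/8 = 45.7517
  stratum C: (1425/4925)²·243.37²/161 = 30.7982
  stratum D: (1500/4925)²·53.31²/124 = 2.12601
  stratum E: (1325/4925)²·207.13²/188 = 16.5176
V_st = 96.8979
V_srs = s²/n = 58450.7/532 = 109.87
Relative efficiency = V_srs / V_st = 109.87/96.8979 = 1.1339

RE ≈ 1.134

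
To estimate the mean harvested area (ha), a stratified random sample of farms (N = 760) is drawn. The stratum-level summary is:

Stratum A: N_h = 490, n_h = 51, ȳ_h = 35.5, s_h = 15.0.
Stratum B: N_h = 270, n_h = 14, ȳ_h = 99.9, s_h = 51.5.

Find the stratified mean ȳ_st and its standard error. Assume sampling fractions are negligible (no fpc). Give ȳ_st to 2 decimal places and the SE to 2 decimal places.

ȳ_st = Σ W_h ȳ_h = (490·35.5 + 270·99.9)/760 = 58.37895
V̂(ȳ_st) = Σ W_h² s_h²/n_h, with W_h = N_h/N and N = 760:
  stratum A: (490/760)²·15.0²/51 = 1.83391
  stratum B: (270/760)²·51.5²/14 = 23.9104
V̂(ȳ_st) = 25.7443
SE(ȳ_st) = √25.7443 = 5.07388

ȳ_st ≈ 58.38, SE ≈ 5.07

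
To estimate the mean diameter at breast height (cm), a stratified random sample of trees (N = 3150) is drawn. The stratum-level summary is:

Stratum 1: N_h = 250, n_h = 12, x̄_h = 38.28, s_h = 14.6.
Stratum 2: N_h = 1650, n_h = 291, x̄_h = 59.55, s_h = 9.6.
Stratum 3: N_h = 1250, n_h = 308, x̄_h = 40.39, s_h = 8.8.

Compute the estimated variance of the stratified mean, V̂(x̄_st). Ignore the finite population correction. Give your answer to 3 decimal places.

V̂(x̄_st) = Σ W_h² s_h²/n_h, with W_h = N_h/N and N = 3150:
  stratum 1: (250/3150)²·14.6²/12 = 0.111888
  stratum 2: (1650/3150)²·9.6²/291 = 0.0868953
  stratum 3: (1250/3150)²·8.8²/308 = 0.0395926
V̂(x̄_st) = 0.238376

V̂(x̄_st) ≈ 0.238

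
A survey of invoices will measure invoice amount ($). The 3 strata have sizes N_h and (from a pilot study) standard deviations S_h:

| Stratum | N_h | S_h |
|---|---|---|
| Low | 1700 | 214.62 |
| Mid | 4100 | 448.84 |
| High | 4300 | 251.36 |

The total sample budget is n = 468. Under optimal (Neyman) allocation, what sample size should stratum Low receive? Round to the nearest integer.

52

Neyman allocation: n_h = n · N_h S_h / Σ N_i S_i, with n = 468.
  stratum Low: N_h·S_h = 1700·214.62 = 364854.00
  stratum Mid: N_h·S_h = 4100·448.84 = 1840244.00
  stratum High: N_h·S_h = 4300·251.36 = 1080848.00
Σ N_h S_h = 3285946.00
n for stratum Low = 468·364854.00/3285946.00 = 51.964 → 52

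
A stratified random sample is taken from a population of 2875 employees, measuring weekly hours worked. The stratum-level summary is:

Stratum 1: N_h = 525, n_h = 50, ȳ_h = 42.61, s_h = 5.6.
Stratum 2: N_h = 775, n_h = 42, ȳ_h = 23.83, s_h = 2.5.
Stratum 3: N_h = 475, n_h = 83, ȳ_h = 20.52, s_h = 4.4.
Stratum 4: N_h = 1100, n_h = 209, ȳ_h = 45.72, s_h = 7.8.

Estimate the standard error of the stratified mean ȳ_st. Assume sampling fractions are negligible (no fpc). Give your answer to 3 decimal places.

SE(ȳ_st) ≈ 0.284

V̂(ȳ_st) = Σ W_h² s_h²/n_h, with W_h = N_h/N and N = 2875:
  stratum 1: (525/2875)²·5.6²/50 = 0.0209146
  stratum 2: (775/2875)²·2.5²/42 = 0.0108133
  stratum 3: (475/2875)²·4.4²/83 = 0.00636706
  stratum 4: (1100/2875)²·7.8²/209 = 0.042614
V̂(ȳ_st) = 0.080709
SE(ȳ_st) = √0.080709 = 0.284093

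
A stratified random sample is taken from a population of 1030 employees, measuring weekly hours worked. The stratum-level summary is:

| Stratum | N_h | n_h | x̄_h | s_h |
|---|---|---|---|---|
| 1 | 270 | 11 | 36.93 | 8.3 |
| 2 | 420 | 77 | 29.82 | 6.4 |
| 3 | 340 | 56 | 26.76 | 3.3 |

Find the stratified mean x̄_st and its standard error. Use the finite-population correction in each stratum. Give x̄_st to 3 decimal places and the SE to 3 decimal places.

x̄_st ≈ 30.674, SE ≈ 0.709

x̄_st = Σ W_h x̄_h = (270·36.93 + 420·29.82 + 340·26.76)/1030 = 30.67369
V̂(x̄_st) = Σ W_h² (1 − n_h/N_h) s_h²/n_h, with W_h = N_h/N and N = 1030:
  stratum 1: (270/1030)²·(1 − 11/270)·8.3²/11 = 0.412812
  stratum 2: (420/1030)²·(1 − 77/420)·6.4²/77 = 0.0722334
  stratum 3: (340/1030)²·(1 − 56/340)·3.3²/56 = 0.0176996
V̂(x̄_st) = 0.502745
SE(x̄_st) = √0.502745 = 0.709045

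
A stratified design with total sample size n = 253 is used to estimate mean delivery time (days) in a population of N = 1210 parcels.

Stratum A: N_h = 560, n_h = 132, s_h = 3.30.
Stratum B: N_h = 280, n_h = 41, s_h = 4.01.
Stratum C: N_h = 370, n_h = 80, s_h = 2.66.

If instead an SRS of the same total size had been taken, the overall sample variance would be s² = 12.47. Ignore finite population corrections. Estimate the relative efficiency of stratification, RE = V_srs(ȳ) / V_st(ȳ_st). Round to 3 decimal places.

RE ≈ 1.050

V̂(ȳ_st) = Σ W_h² s_h²/n_h, with W_h = N_h/N and N = 1210:
  stratum A: (560/1210)²·3.30²/132 = 0.0176709
  stratum B: (280/1210)²·4.01²/41 = 0.0210015
  stratum C: (370/1210)²·2.66²/80 = 0.00827001
V_st = 0.0469424
V_srs = s²/n = 12.47/253 = 0.0492885
Relative efficiency = V_srs / V_st = 0.0492885/0.0469424 = 1.0500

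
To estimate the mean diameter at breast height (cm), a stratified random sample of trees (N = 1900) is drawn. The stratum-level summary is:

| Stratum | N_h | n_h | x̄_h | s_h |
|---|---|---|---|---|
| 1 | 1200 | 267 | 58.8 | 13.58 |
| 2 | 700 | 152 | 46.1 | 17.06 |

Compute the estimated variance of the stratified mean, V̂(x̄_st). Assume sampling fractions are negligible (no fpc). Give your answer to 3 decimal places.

V̂(x̄_st) ≈ 0.535

V̂(x̄_st) = Σ W_h² s_h²/n_h, with W_h = N_h/N and N = 1900:
  stratum 1: (1200/1900)²·13.58²/267 = 0.275514
  stratum 2: (700/1900)²·17.06²/152 = 0.259898
V̂(x̄_st) = 0.535412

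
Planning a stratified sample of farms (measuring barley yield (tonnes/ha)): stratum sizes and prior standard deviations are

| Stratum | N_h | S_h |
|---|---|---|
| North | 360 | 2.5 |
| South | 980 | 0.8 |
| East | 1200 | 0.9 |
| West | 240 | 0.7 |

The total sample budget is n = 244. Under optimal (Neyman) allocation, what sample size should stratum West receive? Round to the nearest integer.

14

Neyman allocation: n_h = n · N_h S_h / Σ N_i S_i, with n = 244.
  stratum North: N_h·S_h = 360·2.5 = 900.00
  stratum South: N_h·S_h = 980·0.8 = 784.00
  stratum East: N_h·S_h = 1200·0.9 = 1080.00
  stratum West: N_h·S_h = 240·0.7 = 168.00
Σ N_h S_h = 2932.00
n for stratum West = 244·168.00/2932.00 = 13.981 → 14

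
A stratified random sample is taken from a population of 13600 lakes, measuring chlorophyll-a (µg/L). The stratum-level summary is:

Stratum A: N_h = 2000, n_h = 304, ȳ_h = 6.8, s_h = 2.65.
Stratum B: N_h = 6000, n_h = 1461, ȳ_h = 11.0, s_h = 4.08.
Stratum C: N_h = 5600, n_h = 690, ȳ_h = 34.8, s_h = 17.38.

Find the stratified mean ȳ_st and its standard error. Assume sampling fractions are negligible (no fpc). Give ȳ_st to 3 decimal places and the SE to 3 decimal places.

ȳ_st ≈ 20.182, SE ≈ 0.277

ȳ_st = Σ W_h ȳ_h = (2000·6.8 + 6000·11.0 + 5600·34.8)/13600 = 20.18235
V̂(ȳ_st) = Σ W_h² s_h²/n_h, with W_h = N_h/N and N = 13600:
  stratum A: (2000/13600)²·2.65²/304 = 0.000499575
  stratum B: (6000/13600)²·4.08²/1461 = 0.00221766
  stratum C: (5600/13600)²·17.38²/690 = 0.0742247
V̂(ȳ_st) = 0.076942
SE(ȳ_st) = √0.076942 = 0.277384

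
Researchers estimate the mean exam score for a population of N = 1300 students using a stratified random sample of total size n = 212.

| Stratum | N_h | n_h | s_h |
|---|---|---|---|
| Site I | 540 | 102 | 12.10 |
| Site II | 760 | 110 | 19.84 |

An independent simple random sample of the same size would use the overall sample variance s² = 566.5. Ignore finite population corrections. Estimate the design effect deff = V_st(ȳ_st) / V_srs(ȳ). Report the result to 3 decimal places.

deff ≈ 0.550

V̂(ȳ_st) = Σ W_h² s_h²/n_h, with W_h = N_h/N and N = 1300:
  stratum Site I: (540/1300)²·12.10²/102 = 0.247669
  stratum Site II: (760/1300)²·19.84²/110 = 1.22301
V_st = 1.47068
V_srs = s²/n = 566.5/212 = 2.67217
deff = V_st / V_srs = 1.47068/2.67217 = 0.5504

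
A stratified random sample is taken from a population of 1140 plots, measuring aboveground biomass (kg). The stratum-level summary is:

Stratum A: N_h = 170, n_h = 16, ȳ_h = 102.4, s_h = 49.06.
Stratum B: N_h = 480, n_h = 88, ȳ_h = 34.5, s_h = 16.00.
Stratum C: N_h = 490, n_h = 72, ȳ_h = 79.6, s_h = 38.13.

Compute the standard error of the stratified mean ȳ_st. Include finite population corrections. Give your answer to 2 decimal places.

V̂(ȳ_st) = Σ W_h² (1 − n_h/N_h) s_h²/n_h, with W_h = N_h/N and N = 1140:
  stratum A: (170/1140)²·(1 − 16/170)·49.06²/16 = 3.03037
  stratum B: (480/1140)²·(1 − 88/480)·16.00²/88 = 0.421187
  stratum C: (490/1140)²·(1 − 72/490)·38.13²/72 = 3.18247
V̂(ȳ_st) = 6.63402
SE(ȳ_st) = √6.63402 = 2.57566

SE(ȳ_st) ≈ 2.58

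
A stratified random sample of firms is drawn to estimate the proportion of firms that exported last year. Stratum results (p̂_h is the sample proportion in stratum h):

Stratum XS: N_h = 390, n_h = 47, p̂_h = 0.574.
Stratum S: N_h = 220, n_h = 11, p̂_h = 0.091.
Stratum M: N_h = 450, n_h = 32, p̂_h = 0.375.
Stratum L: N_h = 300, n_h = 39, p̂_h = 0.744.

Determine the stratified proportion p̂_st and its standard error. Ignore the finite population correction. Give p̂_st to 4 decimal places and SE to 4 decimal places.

N = 1360; stratum weights W_h = N_h/N.
p̂_st = Σ W_h p̂_h = (390·0.574 + 220·0.091 + 450·0.375 + 300·0.744)/1360 = 0.46752
V̂(p̂_st) = Σ W_h² p̂_h(1−p̂_h)/(n_h−1):
  stratum XS: (390/1360)²·0.574·0.426/46 = 0.000437134
  stratum S: (220/1360)²·0.091·0.909/10 = 0.000216458
  stratum M: (450/1360)²·0.375·0.625/31 = 0.000827745
  stratum L: (300/1360)²·0.744·0.256/38 = 0.00024389
V̂(p̂_st) = 0.00172523; SE = √V̂ = 0.0415359

p̂_st ≈ 0.4675, SE ≈ 0.0415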